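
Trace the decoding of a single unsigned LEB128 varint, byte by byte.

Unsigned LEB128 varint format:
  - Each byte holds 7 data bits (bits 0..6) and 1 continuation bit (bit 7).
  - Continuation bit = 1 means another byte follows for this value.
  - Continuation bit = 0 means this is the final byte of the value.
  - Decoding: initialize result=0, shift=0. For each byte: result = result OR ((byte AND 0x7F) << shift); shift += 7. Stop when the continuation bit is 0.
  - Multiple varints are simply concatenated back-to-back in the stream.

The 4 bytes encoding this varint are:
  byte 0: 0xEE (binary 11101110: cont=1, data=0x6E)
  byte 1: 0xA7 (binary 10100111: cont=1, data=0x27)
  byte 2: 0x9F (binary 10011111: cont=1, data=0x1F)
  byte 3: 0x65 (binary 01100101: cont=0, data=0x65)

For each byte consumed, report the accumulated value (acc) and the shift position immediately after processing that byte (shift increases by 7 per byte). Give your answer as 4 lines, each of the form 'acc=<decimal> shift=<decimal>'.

byte 0=0xEE: payload=0x6E=110, contrib = 110<<0 = 110; acc -> 110, shift -> 7
byte 1=0xA7: payload=0x27=39, contrib = 39<<7 = 4992; acc -> 5102, shift -> 14
byte 2=0x9F: payload=0x1F=31, contrib = 31<<14 = 507904; acc -> 513006, shift -> 21
byte 3=0x65: payload=0x65=101, contrib = 101<<21 = 211812352; acc -> 212325358, shift -> 28

Answer: acc=110 shift=7
acc=5102 shift=14
acc=513006 shift=21
acc=212325358 shift=28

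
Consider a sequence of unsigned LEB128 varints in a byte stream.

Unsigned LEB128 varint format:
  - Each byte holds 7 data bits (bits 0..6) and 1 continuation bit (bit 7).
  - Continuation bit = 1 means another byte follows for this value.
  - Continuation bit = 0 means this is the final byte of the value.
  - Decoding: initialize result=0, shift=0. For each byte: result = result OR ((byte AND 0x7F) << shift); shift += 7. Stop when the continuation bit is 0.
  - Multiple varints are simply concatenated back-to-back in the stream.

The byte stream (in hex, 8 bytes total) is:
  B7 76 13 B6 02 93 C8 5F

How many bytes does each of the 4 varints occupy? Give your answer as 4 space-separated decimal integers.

  byte[0]=0xB7 cont=1 payload=0x37=55: acc |= 55<<0 -> acc=55 shift=7
  byte[1]=0x76 cont=0 payload=0x76=118: acc |= 118<<7 -> acc=15159 shift=14 [end]
Varint 1: bytes[0:2] = B7 76 -> value 15159 (2 byte(s))
  byte[2]=0x13 cont=0 payload=0x13=19: acc |= 19<<0 -> acc=19 shift=7 [end]
Varint 2: bytes[2:3] = 13 -> value 19 (1 byte(s))
  byte[3]=0xB6 cont=1 payload=0x36=54: acc |= 54<<0 -> acc=54 shift=7
  byte[4]=0x02 cont=0 payload=0x02=2: acc |= 2<<7 -> acc=310 shift=14 [end]
Varint 3: bytes[3:5] = B6 02 -> value 310 (2 byte(s))
  byte[5]=0x93 cont=1 payload=0x13=19: acc |= 19<<0 -> acc=19 shift=7
  byte[6]=0xC8 cont=1 payload=0x48=72: acc |= 72<<7 -> acc=9235 shift=14
  byte[7]=0x5F cont=0 payload=0x5F=95: acc |= 95<<14 -> acc=1565715 shift=21 [end]
Varint 4: bytes[5:8] = 93 C8 5F -> value 1565715 (3 byte(s))

Answer: 2 1 2 3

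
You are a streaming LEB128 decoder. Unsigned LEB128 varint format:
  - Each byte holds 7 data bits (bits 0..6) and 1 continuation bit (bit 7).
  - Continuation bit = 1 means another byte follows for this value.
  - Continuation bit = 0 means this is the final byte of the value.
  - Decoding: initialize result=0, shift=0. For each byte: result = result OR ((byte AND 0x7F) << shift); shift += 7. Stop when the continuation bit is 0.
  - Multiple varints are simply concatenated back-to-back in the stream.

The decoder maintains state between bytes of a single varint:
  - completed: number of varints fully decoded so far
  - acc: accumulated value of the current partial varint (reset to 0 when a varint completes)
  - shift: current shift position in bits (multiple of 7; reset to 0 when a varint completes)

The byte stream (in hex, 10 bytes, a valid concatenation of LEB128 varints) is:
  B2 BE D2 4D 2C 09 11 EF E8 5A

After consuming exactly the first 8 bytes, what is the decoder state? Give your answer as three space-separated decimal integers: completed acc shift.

byte[0]=0xB2 cont=1 payload=0x32: acc |= 50<<0 -> completed=0 acc=50 shift=7
byte[1]=0xBE cont=1 payload=0x3E: acc |= 62<<7 -> completed=0 acc=7986 shift=14
byte[2]=0xD2 cont=1 payload=0x52: acc |= 82<<14 -> completed=0 acc=1351474 shift=21
byte[3]=0x4D cont=0 payload=0x4D: varint #1 complete (value=162832178); reset -> completed=1 acc=0 shift=0
byte[4]=0x2C cont=0 payload=0x2C: varint #2 complete (value=44); reset -> completed=2 acc=0 shift=0
byte[5]=0x09 cont=0 payload=0x09: varint #3 complete (value=9); reset -> completed=3 acc=0 shift=0
byte[6]=0x11 cont=0 payload=0x11: varint #4 complete (value=17); reset -> completed=4 acc=0 shift=0
byte[7]=0xEF cont=1 payload=0x6F: acc |= 111<<0 -> completed=4 acc=111 shift=7

Answer: 4 111 7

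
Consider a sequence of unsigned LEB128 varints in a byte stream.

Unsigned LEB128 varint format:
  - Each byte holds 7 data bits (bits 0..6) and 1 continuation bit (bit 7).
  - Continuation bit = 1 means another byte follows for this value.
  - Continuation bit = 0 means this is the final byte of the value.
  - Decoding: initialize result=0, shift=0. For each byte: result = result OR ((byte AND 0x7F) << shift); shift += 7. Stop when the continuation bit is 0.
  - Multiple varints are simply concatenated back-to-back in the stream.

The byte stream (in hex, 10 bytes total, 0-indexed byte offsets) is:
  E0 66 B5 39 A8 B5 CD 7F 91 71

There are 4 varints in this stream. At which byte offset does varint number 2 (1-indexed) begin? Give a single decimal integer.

Answer: 2

Derivation:
  byte[0]=0xE0 cont=1 payload=0x60=96: acc |= 96<<0 -> acc=96 shift=7
  byte[1]=0x66 cont=0 payload=0x66=102: acc |= 102<<7 -> acc=13152 shift=14 [end]
Varint 1: bytes[0:2] = E0 66 -> value 13152 (2 byte(s))
  byte[2]=0xB5 cont=1 payload=0x35=53: acc |= 53<<0 -> acc=53 shift=7
  byte[3]=0x39 cont=0 payload=0x39=57: acc |= 57<<7 -> acc=7349 shift=14 [end]
Varint 2: bytes[2:4] = B5 39 -> value 7349 (2 byte(s))
  byte[4]=0xA8 cont=1 payload=0x28=40: acc |= 40<<0 -> acc=40 shift=7
  byte[5]=0xB5 cont=1 payload=0x35=53: acc |= 53<<7 -> acc=6824 shift=14
  byte[6]=0xCD cont=1 payload=0x4D=77: acc |= 77<<14 -> acc=1268392 shift=21
  byte[7]=0x7F cont=0 payload=0x7F=127: acc |= 127<<21 -> acc=267606696 shift=28 [end]
Varint 3: bytes[4:8] = A8 B5 CD 7F -> value 267606696 (4 byte(s))
  byte[8]=0x91 cont=1 payload=0x11=17: acc |= 17<<0 -> acc=17 shift=7
  byte[9]=0x71 cont=0 payload=0x71=113: acc |= 113<<7 -> acc=14481 shift=14 [end]
Varint 4: bytes[8:10] = 91 71 -> value 14481 (2 byte(s))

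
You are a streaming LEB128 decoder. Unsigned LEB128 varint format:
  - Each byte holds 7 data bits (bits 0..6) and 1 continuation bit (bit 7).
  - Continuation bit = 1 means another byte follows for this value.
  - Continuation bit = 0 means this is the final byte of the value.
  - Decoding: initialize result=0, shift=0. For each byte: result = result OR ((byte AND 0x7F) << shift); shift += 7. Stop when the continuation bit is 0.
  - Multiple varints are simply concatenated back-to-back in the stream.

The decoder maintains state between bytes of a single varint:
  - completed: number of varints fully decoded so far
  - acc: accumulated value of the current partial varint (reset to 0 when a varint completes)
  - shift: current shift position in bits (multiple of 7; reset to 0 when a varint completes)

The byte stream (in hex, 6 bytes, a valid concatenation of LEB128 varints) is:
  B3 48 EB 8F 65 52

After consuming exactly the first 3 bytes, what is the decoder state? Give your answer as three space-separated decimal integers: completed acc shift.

Answer: 1 107 7

Derivation:
byte[0]=0xB3 cont=1 payload=0x33: acc |= 51<<0 -> completed=0 acc=51 shift=7
byte[1]=0x48 cont=0 payload=0x48: varint #1 complete (value=9267); reset -> completed=1 acc=0 shift=0
byte[2]=0xEB cont=1 payload=0x6B: acc |= 107<<0 -> completed=1 acc=107 shift=7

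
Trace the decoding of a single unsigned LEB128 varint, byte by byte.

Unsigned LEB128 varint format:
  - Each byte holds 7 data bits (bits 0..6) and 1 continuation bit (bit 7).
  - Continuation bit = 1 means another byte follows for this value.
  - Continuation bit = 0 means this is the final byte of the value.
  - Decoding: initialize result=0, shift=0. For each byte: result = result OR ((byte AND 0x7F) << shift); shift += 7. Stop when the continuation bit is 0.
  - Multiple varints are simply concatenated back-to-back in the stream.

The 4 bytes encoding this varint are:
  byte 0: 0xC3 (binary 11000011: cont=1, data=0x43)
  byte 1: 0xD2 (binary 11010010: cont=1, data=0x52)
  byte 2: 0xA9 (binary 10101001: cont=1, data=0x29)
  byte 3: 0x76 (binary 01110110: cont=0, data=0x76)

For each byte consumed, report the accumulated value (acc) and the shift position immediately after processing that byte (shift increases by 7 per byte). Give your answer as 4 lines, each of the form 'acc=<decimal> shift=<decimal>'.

byte 0=0xC3: payload=0x43=67, contrib = 67<<0 = 67; acc -> 67, shift -> 7
byte 1=0xD2: payload=0x52=82, contrib = 82<<7 = 10496; acc -> 10563, shift -> 14
byte 2=0xA9: payload=0x29=41, contrib = 41<<14 = 671744; acc -> 682307, shift -> 21
byte 3=0x76: payload=0x76=118, contrib = 118<<21 = 247463936; acc -> 248146243, shift -> 28

Answer: acc=67 shift=7
acc=10563 shift=14
acc=682307 shift=21
acc=248146243 shift=28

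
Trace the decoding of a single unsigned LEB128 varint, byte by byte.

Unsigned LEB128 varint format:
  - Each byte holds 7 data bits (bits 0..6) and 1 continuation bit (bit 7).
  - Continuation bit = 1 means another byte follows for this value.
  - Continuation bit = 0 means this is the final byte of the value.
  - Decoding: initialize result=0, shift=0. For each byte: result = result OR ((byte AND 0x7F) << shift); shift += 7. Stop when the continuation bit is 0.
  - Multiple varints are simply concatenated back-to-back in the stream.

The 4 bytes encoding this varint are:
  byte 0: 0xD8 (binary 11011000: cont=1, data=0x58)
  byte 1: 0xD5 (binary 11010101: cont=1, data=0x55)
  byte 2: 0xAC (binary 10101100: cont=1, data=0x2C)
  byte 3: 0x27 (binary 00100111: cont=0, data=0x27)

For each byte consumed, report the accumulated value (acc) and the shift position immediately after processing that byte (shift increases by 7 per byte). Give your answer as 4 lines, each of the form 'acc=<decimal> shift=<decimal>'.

Answer: acc=88 shift=7
acc=10968 shift=14
acc=731864 shift=21
acc=82520792 shift=28

Derivation:
byte 0=0xD8: payload=0x58=88, contrib = 88<<0 = 88; acc -> 88, shift -> 7
byte 1=0xD5: payload=0x55=85, contrib = 85<<7 = 10880; acc -> 10968, shift -> 14
byte 2=0xAC: payload=0x2C=44, contrib = 44<<14 = 720896; acc -> 731864, shift -> 21
byte 3=0x27: payload=0x27=39, contrib = 39<<21 = 81788928; acc -> 82520792, shift -> 28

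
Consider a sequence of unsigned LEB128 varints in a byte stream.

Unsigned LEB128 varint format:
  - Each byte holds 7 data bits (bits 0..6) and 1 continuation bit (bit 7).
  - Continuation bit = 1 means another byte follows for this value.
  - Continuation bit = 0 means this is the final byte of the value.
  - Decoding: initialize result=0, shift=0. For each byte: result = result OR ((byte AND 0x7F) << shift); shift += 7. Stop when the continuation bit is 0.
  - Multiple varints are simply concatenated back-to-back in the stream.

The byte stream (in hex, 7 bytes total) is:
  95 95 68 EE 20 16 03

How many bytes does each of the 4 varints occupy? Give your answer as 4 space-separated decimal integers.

Answer: 3 2 1 1

Derivation:
  byte[0]=0x95 cont=1 payload=0x15=21: acc |= 21<<0 -> acc=21 shift=7
  byte[1]=0x95 cont=1 payload=0x15=21: acc |= 21<<7 -> acc=2709 shift=14
  byte[2]=0x68 cont=0 payload=0x68=104: acc |= 104<<14 -> acc=1706645 shift=21 [end]
Varint 1: bytes[0:3] = 95 95 68 -> value 1706645 (3 byte(s))
  byte[3]=0xEE cont=1 payload=0x6E=110: acc |= 110<<0 -> acc=110 shift=7
  byte[4]=0x20 cont=0 payload=0x20=32: acc |= 32<<7 -> acc=4206 shift=14 [end]
Varint 2: bytes[3:5] = EE 20 -> value 4206 (2 byte(s))
  byte[5]=0x16 cont=0 payload=0x16=22: acc |= 22<<0 -> acc=22 shift=7 [end]
Varint 3: bytes[5:6] = 16 -> value 22 (1 byte(s))
  byte[6]=0x03 cont=0 payload=0x03=3: acc |= 3<<0 -> acc=3 shift=7 [end]
Varint 4: bytes[6:7] = 03 -> value 3 (1 byte(s))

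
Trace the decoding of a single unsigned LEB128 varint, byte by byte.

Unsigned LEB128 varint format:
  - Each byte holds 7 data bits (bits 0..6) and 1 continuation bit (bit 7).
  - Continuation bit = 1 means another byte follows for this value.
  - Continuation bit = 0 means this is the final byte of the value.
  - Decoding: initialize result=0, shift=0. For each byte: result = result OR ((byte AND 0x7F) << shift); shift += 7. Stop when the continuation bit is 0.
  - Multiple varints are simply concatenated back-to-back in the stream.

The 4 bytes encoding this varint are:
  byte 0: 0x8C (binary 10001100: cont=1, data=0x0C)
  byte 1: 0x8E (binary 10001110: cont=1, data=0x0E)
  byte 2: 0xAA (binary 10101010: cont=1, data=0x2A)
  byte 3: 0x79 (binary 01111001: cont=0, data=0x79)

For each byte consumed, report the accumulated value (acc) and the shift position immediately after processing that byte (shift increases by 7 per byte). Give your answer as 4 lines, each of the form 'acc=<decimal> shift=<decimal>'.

byte 0=0x8C: payload=0x0C=12, contrib = 12<<0 = 12; acc -> 12, shift -> 7
byte 1=0x8E: payload=0x0E=14, contrib = 14<<7 = 1792; acc -> 1804, shift -> 14
byte 2=0xAA: payload=0x2A=42, contrib = 42<<14 = 688128; acc -> 689932, shift -> 21
byte 3=0x79: payload=0x79=121, contrib = 121<<21 = 253755392; acc -> 254445324, shift -> 28

Answer: acc=12 shift=7
acc=1804 shift=14
acc=689932 shift=21
acc=254445324 shift=28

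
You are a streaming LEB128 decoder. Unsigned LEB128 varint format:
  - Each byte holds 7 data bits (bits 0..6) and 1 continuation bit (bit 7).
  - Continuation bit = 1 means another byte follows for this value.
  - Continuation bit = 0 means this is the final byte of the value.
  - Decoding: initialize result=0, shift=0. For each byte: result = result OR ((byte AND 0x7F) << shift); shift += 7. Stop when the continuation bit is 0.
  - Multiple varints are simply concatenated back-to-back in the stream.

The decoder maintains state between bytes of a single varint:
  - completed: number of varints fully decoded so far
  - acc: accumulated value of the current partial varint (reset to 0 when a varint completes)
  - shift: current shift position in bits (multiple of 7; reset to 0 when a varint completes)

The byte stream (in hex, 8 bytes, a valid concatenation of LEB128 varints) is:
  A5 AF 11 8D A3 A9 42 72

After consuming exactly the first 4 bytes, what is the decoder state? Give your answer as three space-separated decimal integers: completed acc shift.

Answer: 1 13 7

Derivation:
byte[0]=0xA5 cont=1 payload=0x25: acc |= 37<<0 -> completed=0 acc=37 shift=7
byte[1]=0xAF cont=1 payload=0x2F: acc |= 47<<7 -> completed=0 acc=6053 shift=14
byte[2]=0x11 cont=0 payload=0x11: varint #1 complete (value=284581); reset -> completed=1 acc=0 shift=0
byte[3]=0x8D cont=1 payload=0x0D: acc |= 13<<0 -> completed=1 acc=13 shift=7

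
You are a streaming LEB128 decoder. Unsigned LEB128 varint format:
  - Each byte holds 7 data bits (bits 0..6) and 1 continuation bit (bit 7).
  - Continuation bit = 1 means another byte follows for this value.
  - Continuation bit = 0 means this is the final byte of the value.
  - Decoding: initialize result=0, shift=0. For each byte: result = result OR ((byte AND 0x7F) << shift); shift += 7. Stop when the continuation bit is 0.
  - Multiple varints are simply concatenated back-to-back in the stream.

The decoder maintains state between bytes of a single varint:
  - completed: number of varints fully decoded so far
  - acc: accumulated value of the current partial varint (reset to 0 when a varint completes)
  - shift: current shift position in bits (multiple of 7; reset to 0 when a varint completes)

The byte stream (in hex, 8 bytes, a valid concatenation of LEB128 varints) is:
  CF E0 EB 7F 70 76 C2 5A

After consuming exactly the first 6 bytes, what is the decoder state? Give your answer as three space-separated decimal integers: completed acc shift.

Answer: 3 0 0

Derivation:
byte[0]=0xCF cont=1 payload=0x4F: acc |= 79<<0 -> completed=0 acc=79 shift=7
byte[1]=0xE0 cont=1 payload=0x60: acc |= 96<<7 -> completed=0 acc=12367 shift=14
byte[2]=0xEB cont=1 payload=0x6B: acc |= 107<<14 -> completed=0 acc=1765455 shift=21
byte[3]=0x7F cont=0 payload=0x7F: varint #1 complete (value=268103759); reset -> completed=1 acc=0 shift=0
byte[4]=0x70 cont=0 payload=0x70: varint #2 complete (value=112); reset -> completed=2 acc=0 shift=0
byte[5]=0x76 cont=0 payload=0x76: varint #3 complete (value=118); reset -> completed=3 acc=0 shift=0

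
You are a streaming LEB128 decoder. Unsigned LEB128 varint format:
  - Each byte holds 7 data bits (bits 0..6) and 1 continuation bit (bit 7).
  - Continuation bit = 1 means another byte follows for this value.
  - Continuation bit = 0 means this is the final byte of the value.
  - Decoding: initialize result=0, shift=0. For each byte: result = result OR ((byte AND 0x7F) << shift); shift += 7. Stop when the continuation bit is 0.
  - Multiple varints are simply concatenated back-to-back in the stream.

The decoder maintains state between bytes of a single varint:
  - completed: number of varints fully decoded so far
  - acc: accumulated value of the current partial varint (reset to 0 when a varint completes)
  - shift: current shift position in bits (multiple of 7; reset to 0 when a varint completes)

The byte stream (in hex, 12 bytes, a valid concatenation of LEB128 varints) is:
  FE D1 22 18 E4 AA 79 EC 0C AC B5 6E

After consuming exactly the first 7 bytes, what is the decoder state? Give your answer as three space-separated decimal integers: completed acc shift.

Answer: 3 0 0

Derivation:
byte[0]=0xFE cont=1 payload=0x7E: acc |= 126<<0 -> completed=0 acc=126 shift=7
byte[1]=0xD1 cont=1 payload=0x51: acc |= 81<<7 -> completed=0 acc=10494 shift=14
byte[2]=0x22 cont=0 payload=0x22: varint #1 complete (value=567550); reset -> completed=1 acc=0 shift=0
byte[3]=0x18 cont=0 payload=0x18: varint #2 complete (value=24); reset -> completed=2 acc=0 shift=0
byte[4]=0xE4 cont=1 payload=0x64: acc |= 100<<0 -> completed=2 acc=100 shift=7
byte[5]=0xAA cont=1 payload=0x2A: acc |= 42<<7 -> completed=2 acc=5476 shift=14
byte[6]=0x79 cont=0 payload=0x79: varint #3 complete (value=1987940); reset -> completed=3 acc=0 shift=0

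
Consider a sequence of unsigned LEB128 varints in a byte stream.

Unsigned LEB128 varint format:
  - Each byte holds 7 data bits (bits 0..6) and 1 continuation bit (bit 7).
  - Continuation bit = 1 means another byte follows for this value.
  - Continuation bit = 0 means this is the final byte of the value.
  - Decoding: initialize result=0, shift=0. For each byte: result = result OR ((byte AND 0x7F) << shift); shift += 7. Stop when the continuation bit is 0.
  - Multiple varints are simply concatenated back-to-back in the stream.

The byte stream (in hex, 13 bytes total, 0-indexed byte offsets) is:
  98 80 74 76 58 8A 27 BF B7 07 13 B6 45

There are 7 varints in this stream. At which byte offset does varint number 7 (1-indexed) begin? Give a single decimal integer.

  byte[0]=0x98 cont=1 payload=0x18=24: acc |= 24<<0 -> acc=24 shift=7
  byte[1]=0x80 cont=1 payload=0x00=0: acc |= 0<<7 -> acc=24 shift=14
  byte[2]=0x74 cont=0 payload=0x74=116: acc |= 116<<14 -> acc=1900568 shift=21 [end]
Varint 1: bytes[0:3] = 98 80 74 -> value 1900568 (3 byte(s))
  byte[3]=0x76 cont=0 payload=0x76=118: acc |= 118<<0 -> acc=118 shift=7 [end]
Varint 2: bytes[3:4] = 76 -> value 118 (1 byte(s))
  byte[4]=0x58 cont=0 payload=0x58=88: acc |= 88<<0 -> acc=88 shift=7 [end]
Varint 3: bytes[4:5] = 58 -> value 88 (1 byte(s))
  byte[5]=0x8A cont=1 payload=0x0A=10: acc |= 10<<0 -> acc=10 shift=7
  byte[6]=0x27 cont=0 payload=0x27=39: acc |= 39<<7 -> acc=5002 shift=14 [end]
Varint 4: bytes[5:7] = 8A 27 -> value 5002 (2 byte(s))
  byte[7]=0xBF cont=1 payload=0x3F=63: acc |= 63<<0 -> acc=63 shift=7
  byte[8]=0xB7 cont=1 payload=0x37=55: acc |= 55<<7 -> acc=7103 shift=14
  byte[9]=0x07 cont=0 payload=0x07=7: acc |= 7<<14 -> acc=121791 shift=21 [end]
Varint 5: bytes[7:10] = BF B7 07 -> value 121791 (3 byte(s))
  byte[10]=0x13 cont=0 payload=0x13=19: acc |= 19<<0 -> acc=19 shift=7 [end]
Varint 6: bytes[10:11] = 13 -> value 19 (1 byte(s))
  byte[11]=0xB6 cont=1 payload=0x36=54: acc |= 54<<0 -> acc=54 shift=7
  byte[12]=0x45 cont=0 payload=0x45=69: acc |= 69<<7 -> acc=8886 shift=14 [end]
Varint 7: bytes[11:13] = B6 45 -> value 8886 (2 byte(s))

Answer: 11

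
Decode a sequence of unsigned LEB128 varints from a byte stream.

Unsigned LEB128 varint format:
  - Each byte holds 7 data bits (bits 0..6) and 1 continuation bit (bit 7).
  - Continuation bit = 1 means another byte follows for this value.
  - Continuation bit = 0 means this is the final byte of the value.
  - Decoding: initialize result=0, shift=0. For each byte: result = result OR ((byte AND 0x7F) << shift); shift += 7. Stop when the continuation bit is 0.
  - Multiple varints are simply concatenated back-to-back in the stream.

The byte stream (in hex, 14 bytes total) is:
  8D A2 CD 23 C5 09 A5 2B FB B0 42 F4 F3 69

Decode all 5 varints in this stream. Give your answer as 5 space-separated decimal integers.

  byte[0]=0x8D cont=1 payload=0x0D=13: acc |= 13<<0 -> acc=13 shift=7
  byte[1]=0xA2 cont=1 payload=0x22=34: acc |= 34<<7 -> acc=4365 shift=14
  byte[2]=0xCD cont=1 payload=0x4D=77: acc |= 77<<14 -> acc=1265933 shift=21
  byte[3]=0x23 cont=0 payload=0x23=35: acc |= 35<<21 -> acc=74666253 shift=28 [end]
Varint 1: bytes[0:4] = 8D A2 CD 23 -> value 74666253 (4 byte(s))
  byte[4]=0xC5 cont=1 payload=0x45=69: acc |= 69<<0 -> acc=69 shift=7
  byte[5]=0x09 cont=0 payload=0x09=9: acc |= 9<<7 -> acc=1221 shift=14 [end]
Varint 2: bytes[4:6] = C5 09 -> value 1221 (2 byte(s))
  byte[6]=0xA5 cont=1 payload=0x25=37: acc |= 37<<0 -> acc=37 shift=7
  byte[7]=0x2B cont=0 payload=0x2B=43: acc |= 43<<7 -> acc=5541 shift=14 [end]
Varint 3: bytes[6:8] = A5 2B -> value 5541 (2 byte(s))
  byte[8]=0xFB cont=1 payload=0x7B=123: acc |= 123<<0 -> acc=123 shift=7
  byte[9]=0xB0 cont=1 payload=0x30=48: acc |= 48<<7 -> acc=6267 shift=14
  byte[10]=0x42 cont=0 payload=0x42=66: acc |= 66<<14 -> acc=1087611 shift=21 [end]
Varint 4: bytes[8:11] = FB B0 42 -> value 1087611 (3 byte(s))
  byte[11]=0xF4 cont=1 payload=0x74=116: acc |= 116<<0 -> acc=116 shift=7
  byte[12]=0xF3 cont=1 payload=0x73=115: acc |= 115<<7 -> acc=14836 shift=14
  byte[13]=0x69 cont=0 payload=0x69=105: acc |= 105<<14 -> acc=1735156 shift=21 [end]
Varint 5: bytes[11:14] = F4 F3 69 -> value 1735156 (3 byte(s))

Answer: 74666253 1221 5541 1087611 1735156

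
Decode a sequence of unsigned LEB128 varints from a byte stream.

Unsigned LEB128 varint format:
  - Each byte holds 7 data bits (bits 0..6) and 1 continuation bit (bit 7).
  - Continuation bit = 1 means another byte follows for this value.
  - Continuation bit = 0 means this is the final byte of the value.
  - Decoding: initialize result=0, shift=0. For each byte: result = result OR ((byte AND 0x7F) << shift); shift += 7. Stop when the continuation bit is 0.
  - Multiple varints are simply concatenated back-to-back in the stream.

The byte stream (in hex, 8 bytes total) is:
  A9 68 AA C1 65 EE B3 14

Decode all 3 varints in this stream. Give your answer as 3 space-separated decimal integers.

  byte[0]=0xA9 cont=1 payload=0x29=41: acc |= 41<<0 -> acc=41 shift=7
  byte[1]=0x68 cont=0 payload=0x68=104: acc |= 104<<7 -> acc=13353 shift=14 [end]
Varint 1: bytes[0:2] = A9 68 -> value 13353 (2 byte(s))
  byte[2]=0xAA cont=1 payload=0x2A=42: acc |= 42<<0 -> acc=42 shift=7
  byte[3]=0xC1 cont=1 payload=0x41=65: acc |= 65<<7 -> acc=8362 shift=14
  byte[4]=0x65 cont=0 payload=0x65=101: acc |= 101<<14 -> acc=1663146 shift=21 [end]
Varint 2: bytes[2:5] = AA C1 65 -> value 1663146 (3 byte(s))
  byte[5]=0xEE cont=1 payload=0x6E=110: acc |= 110<<0 -> acc=110 shift=7
  byte[6]=0xB3 cont=1 payload=0x33=51: acc |= 51<<7 -> acc=6638 shift=14
  byte[7]=0x14 cont=0 payload=0x14=20: acc |= 20<<14 -> acc=334318 shift=21 [end]
Varint 3: bytes[5:8] = EE B3 14 -> value 334318 (3 byte(s))

Answer: 13353 1663146 334318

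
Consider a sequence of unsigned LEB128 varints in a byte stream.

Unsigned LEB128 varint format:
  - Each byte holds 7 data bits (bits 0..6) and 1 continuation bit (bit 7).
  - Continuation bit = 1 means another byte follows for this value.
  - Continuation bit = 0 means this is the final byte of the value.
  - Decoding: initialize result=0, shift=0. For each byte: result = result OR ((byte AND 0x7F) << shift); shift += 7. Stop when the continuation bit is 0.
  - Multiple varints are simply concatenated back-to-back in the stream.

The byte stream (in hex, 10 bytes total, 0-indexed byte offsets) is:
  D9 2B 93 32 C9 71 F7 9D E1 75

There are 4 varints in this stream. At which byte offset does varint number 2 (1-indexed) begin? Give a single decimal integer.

  byte[0]=0xD9 cont=1 payload=0x59=89: acc |= 89<<0 -> acc=89 shift=7
  byte[1]=0x2B cont=0 payload=0x2B=43: acc |= 43<<7 -> acc=5593 shift=14 [end]
Varint 1: bytes[0:2] = D9 2B -> value 5593 (2 byte(s))
  byte[2]=0x93 cont=1 payload=0x13=19: acc |= 19<<0 -> acc=19 shift=7
  byte[3]=0x32 cont=0 payload=0x32=50: acc |= 50<<7 -> acc=6419 shift=14 [end]
Varint 2: bytes[2:4] = 93 32 -> value 6419 (2 byte(s))
  byte[4]=0xC9 cont=1 payload=0x49=73: acc |= 73<<0 -> acc=73 shift=7
  byte[5]=0x71 cont=0 payload=0x71=113: acc |= 113<<7 -> acc=14537 shift=14 [end]
Varint 3: bytes[4:6] = C9 71 -> value 14537 (2 byte(s))
  byte[6]=0xF7 cont=1 payload=0x77=119: acc |= 119<<0 -> acc=119 shift=7
  byte[7]=0x9D cont=1 payload=0x1D=29: acc |= 29<<7 -> acc=3831 shift=14
  byte[8]=0xE1 cont=1 payload=0x61=97: acc |= 97<<14 -> acc=1593079 shift=21
  byte[9]=0x75 cont=0 payload=0x75=117: acc |= 117<<21 -> acc=246959863 shift=28 [end]
Varint 4: bytes[6:10] = F7 9D E1 75 -> value 246959863 (4 byte(s))

Answer: 2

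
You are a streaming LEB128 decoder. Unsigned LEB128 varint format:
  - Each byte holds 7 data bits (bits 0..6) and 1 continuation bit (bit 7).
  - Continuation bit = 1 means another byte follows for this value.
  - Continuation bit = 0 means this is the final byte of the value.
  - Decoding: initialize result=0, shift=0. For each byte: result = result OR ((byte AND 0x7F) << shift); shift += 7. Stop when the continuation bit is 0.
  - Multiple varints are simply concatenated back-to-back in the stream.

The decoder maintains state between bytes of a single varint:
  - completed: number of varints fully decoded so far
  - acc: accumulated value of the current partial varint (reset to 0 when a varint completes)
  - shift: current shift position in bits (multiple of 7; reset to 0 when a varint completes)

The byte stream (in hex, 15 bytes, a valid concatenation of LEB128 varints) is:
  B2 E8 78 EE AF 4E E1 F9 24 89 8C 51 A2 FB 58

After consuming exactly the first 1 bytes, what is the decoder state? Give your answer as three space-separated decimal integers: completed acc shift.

byte[0]=0xB2 cont=1 payload=0x32: acc |= 50<<0 -> completed=0 acc=50 shift=7

Answer: 0 50 7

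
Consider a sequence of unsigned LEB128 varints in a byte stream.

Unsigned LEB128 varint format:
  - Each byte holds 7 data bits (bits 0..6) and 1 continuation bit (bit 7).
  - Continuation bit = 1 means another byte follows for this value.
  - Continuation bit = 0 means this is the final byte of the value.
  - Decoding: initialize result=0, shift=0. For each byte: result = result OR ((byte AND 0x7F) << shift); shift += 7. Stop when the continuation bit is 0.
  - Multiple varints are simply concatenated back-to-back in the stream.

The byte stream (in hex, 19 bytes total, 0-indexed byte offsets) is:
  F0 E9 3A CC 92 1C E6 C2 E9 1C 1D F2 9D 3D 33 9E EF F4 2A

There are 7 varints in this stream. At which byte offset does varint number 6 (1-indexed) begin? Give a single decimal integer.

  byte[0]=0xF0 cont=1 payload=0x70=112: acc |= 112<<0 -> acc=112 shift=7
  byte[1]=0xE9 cont=1 payload=0x69=105: acc |= 105<<7 -> acc=13552 shift=14
  byte[2]=0x3A cont=0 payload=0x3A=58: acc |= 58<<14 -> acc=963824 shift=21 [end]
Varint 1: bytes[0:3] = F0 E9 3A -> value 963824 (3 byte(s))
  byte[3]=0xCC cont=1 payload=0x4C=76: acc |= 76<<0 -> acc=76 shift=7
  byte[4]=0x92 cont=1 payload=0x12=18: acc |= 18<<7 -> acc=2380 shift=14
  byte[5]=0x1C cont=0 payload=0x1C=28: acc |= 28<<14 -> acc=461132 shift=21 [end]
Varint 2: bytes[3:6] = CC 92 1C -> value 461132 (3 byte(s))
  byte[6]=0xE6 cont=1 payload=0x66=102: acc |= 102<<0 -> acc=102 shift=7
  byte[7]=0xC2 cont=1 payload=0x42=66: acc |= 66<<7 -> acc=8550 shift=14
  byte[8]=0xE9 cont=1 payload=0x69=105: acc |= 105<<14 -> acc=1728870 shift=21
  byte[9]=0x1C cont=0 payload=0x1C=28: acc |= 28<<21 -> acc=60449126 shift=28 [end]
Varint 3: bytes[6:10] = E6 C2 E9 1C -> value 60449126 (4 byte(s))
  byte[10]=0x1D cont=0 payload=0x1D=29: acc |= 29<<0 -> acc=29 shift=7 [end]
Varint 4: bytes[10:11] = 1D -> value 29 (1 byte(s))
  byte[11]=0xF2 cont=1 payload=0x72=114: acc |= 114<<0 -> acc=114 shift=7
  byte[12]=0x9D cont=1 payload=0x1D=29: acc |= 29<<7 -> acc=3826 shift=14
  byte[13]=0x3D cont=0 payload=0x3D=61: acc |= 61<<14 -> acc=1003250 shift=21 [end]
Varint 5: bytes[11:14] = F2 9D 3D -> value 1003250 (3 byte(s))
  byte[14]=0x33 cont=0 payload=0x33=51: acc |= 51<<0 -> acc=51 shift=7 [end]
Varint 6: bytes[14:15] = 33 -> value 51 (1 byte(s))
  byte[15]=0x9E cont=1 payload=0x1E=30: acc |= 30<<0 -> acc=30 shift=7
  byte[16]=0xEF cont=1 payload=0x6F=111: acc |= 111<<7 -> acc=14238 shift=14
  byte[17]=0xF4 cont=1 payload=0x74=116: acc |= 116<<14 -> acc=1914782 shift=21
  byte[18]=0x2A cont=0 payload=0x2A=42: acc |= 42<<21 -> acc=89995166 shift=28 [end]
Varint 7: bytes[15:19] = 9E EF F4 2A -> value 89995166 (4 byte(s))

Answer: 14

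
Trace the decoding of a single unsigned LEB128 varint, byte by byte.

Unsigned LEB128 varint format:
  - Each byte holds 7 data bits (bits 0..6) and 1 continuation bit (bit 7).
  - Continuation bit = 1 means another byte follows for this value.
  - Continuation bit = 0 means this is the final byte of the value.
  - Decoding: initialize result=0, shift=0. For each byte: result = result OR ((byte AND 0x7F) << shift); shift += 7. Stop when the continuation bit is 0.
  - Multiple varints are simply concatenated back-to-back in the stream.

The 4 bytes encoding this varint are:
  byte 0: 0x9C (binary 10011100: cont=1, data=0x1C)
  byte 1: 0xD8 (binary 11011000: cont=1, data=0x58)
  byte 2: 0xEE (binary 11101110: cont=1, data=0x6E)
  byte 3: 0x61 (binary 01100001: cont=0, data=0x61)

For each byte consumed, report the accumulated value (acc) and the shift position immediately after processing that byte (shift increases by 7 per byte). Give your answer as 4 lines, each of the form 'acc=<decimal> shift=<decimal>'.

byte 0=0x9C: payload=0x1C=28, contrib = 28<<0 = 28; acc -> 28, shift -> 7
byte 1=0xD8: payload=0x58=88, contrib = 88<<7 = 11264; acc -> 11292, shift -> 14
byte 2=0xEE: payload=0x6E=110, contrib = 110<<14 = 1802240; acc -> 1813532, shift -> 21
byte 3=0x61: payload=0x61=97, contrib = 97<<21 = 203423744; acc -> 205237276, shift -> 28

Answer: acc=28 shift=7
acc=11292 shift=14
acc=1813532 shift=21
acc=205237276 shift=28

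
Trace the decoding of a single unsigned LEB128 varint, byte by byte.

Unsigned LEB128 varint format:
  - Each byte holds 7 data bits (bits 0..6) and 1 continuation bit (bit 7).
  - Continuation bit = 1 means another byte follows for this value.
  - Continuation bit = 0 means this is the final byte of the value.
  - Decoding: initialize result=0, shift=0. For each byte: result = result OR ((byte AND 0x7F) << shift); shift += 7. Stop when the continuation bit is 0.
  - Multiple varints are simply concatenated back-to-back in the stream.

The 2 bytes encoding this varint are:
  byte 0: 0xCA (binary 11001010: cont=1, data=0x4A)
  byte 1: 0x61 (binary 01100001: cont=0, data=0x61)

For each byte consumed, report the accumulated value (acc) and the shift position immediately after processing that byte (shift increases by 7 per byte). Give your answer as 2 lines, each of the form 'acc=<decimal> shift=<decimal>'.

byte 0=0xCA: payload=0x4A=74, contrib = 74<<0 = 74; acc -> 74, shift -> 7
byte 1=0x61: payload=0x61=97, contrib = 97<<7 = 12416; acc -> 12490, shift -> 14

Answer: acc=74 shift=7
acc=12490 shift=14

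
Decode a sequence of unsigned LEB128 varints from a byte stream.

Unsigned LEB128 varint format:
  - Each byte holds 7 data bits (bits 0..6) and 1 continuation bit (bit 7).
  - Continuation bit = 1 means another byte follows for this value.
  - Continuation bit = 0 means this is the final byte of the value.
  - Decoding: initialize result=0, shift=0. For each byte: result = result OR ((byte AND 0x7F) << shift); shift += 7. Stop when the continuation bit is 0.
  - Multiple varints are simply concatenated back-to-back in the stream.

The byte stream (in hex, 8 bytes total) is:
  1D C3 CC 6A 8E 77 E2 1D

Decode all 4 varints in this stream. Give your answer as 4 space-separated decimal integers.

  byte[0]=0x1D cont=0 payload=0x1D=29: acc |= 29<<0 -> acc=29 shift=7 [end]
Varint 1: bytes[0:1] = 1D -> value 29 (1 byte(s))
  byte[1]=0xC3 cont=1 payload=0x43=67: acc |= 67<<0 -> acc=67 shift=7
  byte[2]=0xCC cont=1 payload=0x4C=76: acc |= 76<<7 -> acc=9795 shift=14
  byte[3]=0x6A cont=0 payload=0x6A=106: acc |= 106<<14 -> acc=1746499 shift=21 [end]
Varint 2: bytes[1:4] = C3 CC 6A -> value 1746499 (3 byte(s))
  byte[4]=0x8E cont=1 payload=0x0E=14: acc |= 14<<0 -> acc=14 shift=7
  byte[5]=0x77 cont=0 payload=0x77=119: acc |= 119<<7 -> acc=15246 shift=14 [end]
Varint 3: bytes[4:6] = 8E 77 -> value 15246 (2 byte(s))
  byte[6]=0xE2 cont=1 payload=0x62=98: acc |= 98<<0 -> acc=98 shift=7
  byte[7]=0x1D cont=0 payload=0x1D=29: acc |= 29<<7 -> acc=3810 shift=14 [end]
Varint 4: bytes[6:8] = E2 1D -> value 3810 (2 byte(s))

Answer: 29 1746499 15246 3810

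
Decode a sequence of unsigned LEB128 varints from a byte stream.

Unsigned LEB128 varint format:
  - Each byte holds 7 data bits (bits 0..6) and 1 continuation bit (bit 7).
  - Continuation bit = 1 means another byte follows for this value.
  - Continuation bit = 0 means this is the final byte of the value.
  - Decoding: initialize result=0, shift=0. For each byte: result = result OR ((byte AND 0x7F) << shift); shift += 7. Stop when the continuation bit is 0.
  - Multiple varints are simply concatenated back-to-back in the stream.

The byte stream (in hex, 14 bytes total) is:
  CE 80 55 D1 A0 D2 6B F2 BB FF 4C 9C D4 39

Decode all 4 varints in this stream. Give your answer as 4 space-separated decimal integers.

Answer: 1392718 225742929 161471986 944668

Derivation:
  byte[0]=0xCE cont=1 payload=0x4E=78: acc |= 78<<0 -> acc=78 shift=7
  byte[1]=0x80 cont=1 payload=0x00=0: acc |= 0<<7 -> acc=78 shift=14
  byte[2]=0x55 cont=0 payload=0x55=85: acc |= 85<<14 -> acc=1392718 shift=21 [end]
Varint 1: bytes[0:3] = CE 80 55 -> value 1392718 (3 byte(s))
  byte[3]=0xD1 cont=1 payload=0x51=81: acc |= 81<<0 -> acc=81 shift=7
  byte[4]=0xA0 cont=1 payload=0x20=32: acc |= 32<<7 -> acc=4177 shift=14
  byte[5]=0xD2 cont=1 payload=0x52=82: acc |= 82<<14 -> acc=1347665 shift=21
  byte[6]=0x6B cont=0 payload=0x6B=107: acc |= 107<<21 -> acc=225742929 shift=28 [end]
Varint 2: bytes[3:7] = D1 A0 D2 6B -> value 225742929 (4 byte(s))
  byte[7]=0xF2 cont=1 payload=0x72=114: acc |= 114<<0 -> acc=114 shift=7
  byte[8]=0xBB cont=1 payload=0x3B=59: acc |= 59<<7 -> acc=7666 shift=14
  byte[9]=0xFF cont=1 payload=0x7F=127: acc |= 127<<14 -> acc=2088434 shift=21
  byte[10]=0x4C cont=0 payload=0x4C=76: acc |= 76<<21 -> acc=161471986 shift=28 [end]
Varint 3: bytes[7:11] = F2 BB FF 4C -> value 161471986 (4 byte(s))
  byte[11]=0x9C cont=1 payload=0x1C=28: acc |= 28<<0 -> acc=28 shift=7
  byte[12]=0xD4 cont=1 payload=0x54=84: acc |= 84<<7 -> acc=10780 shift=14
  byte[13]=0x39 cont=0 payload=0x39=57: acc |= 57<<14 -> acc=944668 shift=21 [end]
Varint 4: bytes[11:14] = 9C D4 39 -> value 944668 (3 byte(s))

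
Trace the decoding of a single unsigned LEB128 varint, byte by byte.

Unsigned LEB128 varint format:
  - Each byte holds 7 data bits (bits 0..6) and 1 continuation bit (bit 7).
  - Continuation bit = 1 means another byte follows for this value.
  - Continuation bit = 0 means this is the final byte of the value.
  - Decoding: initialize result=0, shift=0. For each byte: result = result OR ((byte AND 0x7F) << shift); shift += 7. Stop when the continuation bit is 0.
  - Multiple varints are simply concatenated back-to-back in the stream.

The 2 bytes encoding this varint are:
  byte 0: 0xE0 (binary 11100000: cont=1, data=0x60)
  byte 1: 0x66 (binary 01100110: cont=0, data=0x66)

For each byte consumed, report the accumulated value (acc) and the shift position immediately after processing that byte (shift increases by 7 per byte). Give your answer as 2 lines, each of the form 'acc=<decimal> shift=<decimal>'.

Answer: acc=96 shift=7
acc=13152 shift=14

Derivation:
byte 0=0xE0: payload=0x60=96, contrib = 96<<0 = 96; acc -> 96, shift -> 7
byte 1=0x66: payload=0x66=102, contrib = 102<<7 = 13056; acc -> 13152, shift -> 14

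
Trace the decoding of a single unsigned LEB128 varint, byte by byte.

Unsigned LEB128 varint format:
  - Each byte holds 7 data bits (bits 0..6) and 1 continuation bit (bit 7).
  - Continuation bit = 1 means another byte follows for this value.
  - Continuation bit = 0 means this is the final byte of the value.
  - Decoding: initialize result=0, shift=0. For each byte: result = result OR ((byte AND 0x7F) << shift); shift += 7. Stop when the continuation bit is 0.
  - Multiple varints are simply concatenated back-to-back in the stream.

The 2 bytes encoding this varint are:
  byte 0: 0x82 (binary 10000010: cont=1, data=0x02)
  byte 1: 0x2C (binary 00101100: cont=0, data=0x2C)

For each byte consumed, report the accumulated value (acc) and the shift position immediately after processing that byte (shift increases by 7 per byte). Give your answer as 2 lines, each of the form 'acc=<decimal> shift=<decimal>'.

Answer: acc=2 shift=7
acc=5634 shift=14

Derivation:
byte 0=0x82: payload=0x02=2, contrib = 2<<0 = 2; acc -> 2, shift -> 7
byte 1=0x2C: payload=0x2C=44, contrib = 44<<7 = 5632; acc -> 5634, shift -> 14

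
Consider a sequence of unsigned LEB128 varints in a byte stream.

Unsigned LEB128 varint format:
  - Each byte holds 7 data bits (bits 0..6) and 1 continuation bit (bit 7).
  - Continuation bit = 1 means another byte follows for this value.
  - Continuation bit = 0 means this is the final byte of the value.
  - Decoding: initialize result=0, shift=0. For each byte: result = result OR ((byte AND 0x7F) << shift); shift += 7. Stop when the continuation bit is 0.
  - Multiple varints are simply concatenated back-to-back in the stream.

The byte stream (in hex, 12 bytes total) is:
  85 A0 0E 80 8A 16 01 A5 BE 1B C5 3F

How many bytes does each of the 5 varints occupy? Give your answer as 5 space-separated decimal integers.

Answer: 3 3 1 3 2

Derivation:
  byte[0]=0x85 cont=1 payload=0x05=5: acc |= 5<<0 -> acc=5 shift=7
  byte[1]=0xA0 cont=1 payload=0x20=32: acc |= 32<<7 -> acc=4101 shift=14
  byte[2]=0x0E cont=0 payload=0x0E=14: acc |= 14<<14 -> acc=233477 shift=21 [end]
Varint 1: bytes[0:3] = 85 A0 0E -> value 233477 (3 byte(s))
  byte[3]=0x80 cont=1 payload=0x00=0: acc |= 0<<0 -> acc=0 shift=7
  byte[4]=0x8A cont=1 payload=0x0A=10: acc |= 10<<7 -> acc=1280 shift=14
  byte[5]=0x16 cont=0 payload=0x16=22: acc |= 22<<14 -> acc=361728 shift=21 [end]
Varint 2: bytes[3:6] = 80 8A 16 -> value 361728 (3 byte(s))
  byte[6]=0x01 cont=0 payload=0x01=1: acc |= 1<<0 -> acc=1 shift=7 [end]
Varint 3: bytes[6:7] = 01 -> value 1 (1 byte(s))
  byte[7]=0xA5 cont=1 payload=0x25=37: acc |= 37<<0 -> acc=37 shift=7
  byte[8]=0xBE cont=1 payload=0x3E=62: acc |= 62<<7 -> acc=7973 shift=14
  byte[9]=0x1B cont=0 payload=0x1B=27: acc |= 27<<14 -> acc=450341 shift=21 [end]
Varint 4: bytes[7:10] = A5 BE 1B -> value 450341 (3 byte(s))
  byte[10]=0xC5 cont=1 payload=0x45=69: acc |= 69<<0 -> acc=69 shift=7
  byte[11]=0x3F cont=0 payload=0x3F=63: acc |= 63<<7 -> acc=8133 shift=14 [end]
Varint 5: bytes[10:12] = C5 3F -> value 8133 (2 byte(s))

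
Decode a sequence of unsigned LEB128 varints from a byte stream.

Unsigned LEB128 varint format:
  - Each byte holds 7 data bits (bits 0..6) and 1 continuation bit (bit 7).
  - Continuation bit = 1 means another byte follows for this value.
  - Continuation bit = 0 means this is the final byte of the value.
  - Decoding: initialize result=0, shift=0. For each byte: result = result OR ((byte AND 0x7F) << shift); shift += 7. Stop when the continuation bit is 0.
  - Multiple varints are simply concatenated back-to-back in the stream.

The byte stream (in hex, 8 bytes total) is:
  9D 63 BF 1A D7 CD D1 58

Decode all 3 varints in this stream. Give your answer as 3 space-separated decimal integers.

  byte[0]=0x9D cont=1 payload=0x1D=29: acc |= 29<<0 -> acc=29 shift=7
  byte[1]=0x63 cont=0 payload=0x63=99: acc |= 99<<7 -> acc=12701 shift=14 [end]
Varint 1: bytes[0:2] = 9D 63 -> value 12701 (2 byte(s))
  byte[2]=0xBF cont=1 payload=0x3F=63: acc |= 63<<0 -> acc=63 shift=7
  byte[3]=0x1A cont=0 payload=0x1A=26: acc |= 26<<7 -> acc=3391 shift=14 [end]
Varint 2: bytes[2:4] = BF 1A -> value 3391 (2 byte(s))
  byte[4]=0xD7 cont=1 payload=0x57=87: acc |= 87<<0 -> acc=87 shift=7
  byte[5]=0xCD cont=1 payload=0x4D=77: acc |= 77<<7 -> acc=9943 shift=14
  byte[6]=0xD1 cont=1 payload=0x51=81: acc |= 81<<14 -> acc=1337047 shift=21
  byte[7]=0x58 cont=0 payload=0x58=88: acc |= 88<<21 -> acc=185886423 shift=28 [end]
Varint 3: bytes[4:8] = D7 CD D1 58 -> value 185886423 (4 byte(s))

Answer: 12701 3391 185886423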